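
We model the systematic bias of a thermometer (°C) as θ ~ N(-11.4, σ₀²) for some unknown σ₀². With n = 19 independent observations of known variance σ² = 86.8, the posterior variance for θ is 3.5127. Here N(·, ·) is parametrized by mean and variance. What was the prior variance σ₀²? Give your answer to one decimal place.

Posterior precision equals prior precision plus data precision: 1/σ_n² = 1/σ₀² + n/σ².
So 1/σ₀² = 1/3.5127 − 19/86.8 = 0.284681 − 0.218894 = 0.065787.
Hence σ₀² = 1/0.065787 ≈ 15.2.

σ₀² = 15.2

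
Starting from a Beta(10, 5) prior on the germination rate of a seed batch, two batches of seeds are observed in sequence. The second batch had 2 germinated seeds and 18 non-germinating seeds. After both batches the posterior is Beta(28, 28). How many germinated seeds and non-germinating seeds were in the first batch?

16 germinated seeds and 5 non-germinating seeds

Because Beta–binomial updating is additive in the counts, the combined data contributed (α_post−α_prior, β_post−β_prior) successes and failures.
Total across both batches: 28−10=18 germinated seeds, 28−5=23 non-germinating seeds.
Subtract the second batch: 18−2=16 germinated seeds and 23−18=5 non-germinating seeds.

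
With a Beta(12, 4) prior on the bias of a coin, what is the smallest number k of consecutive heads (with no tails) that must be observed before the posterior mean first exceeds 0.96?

k = 85

After k heads and 0 tails the posterior is Beta(12+k, 4), with mean (12+k)/(12+4+k).
Set (12+k)/(16+k) > 0.96 and solve: k > (0.96·16 − 12)/(1 − 0.96) = 84.000.
The smallest integer exceeding 84.000 is 85, and checking k=85: (97)/(101) = 0.9604 > 0.96.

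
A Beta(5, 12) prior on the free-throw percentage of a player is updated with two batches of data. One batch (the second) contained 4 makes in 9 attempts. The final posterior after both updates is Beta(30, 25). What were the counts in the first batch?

Because Beta–binomial updating is additive in the counts, the combined data contributed (α_post−α_prior, β_post−β_prior) successes and failures.
Total across both batches: 30−5=25 makes, 25−12=13 misses.
Subtract the second batch: 25−4=21 makes and 13−5=8 misses.

21 makes and 8 misses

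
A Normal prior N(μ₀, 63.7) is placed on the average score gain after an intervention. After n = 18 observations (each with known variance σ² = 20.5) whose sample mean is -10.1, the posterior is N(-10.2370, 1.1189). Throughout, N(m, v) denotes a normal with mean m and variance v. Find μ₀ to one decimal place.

With known observation variance, the Normal–Normal posterior has precision τ_n = τ₀ + n/σ² and mean μ_n = (τ₀μ₀ + (n/σ²)x̄)/τ_n.
Here τ₀ = 1/63.7 = 0.015699 and τ_data = 18/20.5 = 0.878049, so τ_n = 0.893748.
Rearranging for μ₀: μ₀ = (μ_n·τ_n − τ_data·x̄)/τ₀ = (-10.2370·0.893748 − 0.878049·-10.1) / 0.015699 = -0.281003/0.015699 ≈ -17.9.

μ₀ = -17.9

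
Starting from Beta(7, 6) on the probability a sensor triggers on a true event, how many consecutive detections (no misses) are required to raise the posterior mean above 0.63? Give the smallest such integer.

After k detections and 0 misses the posterior is Beta(7+k, 6), with mean (7+k)/(7+6+k).
Set (7+k)/(13+k) > 0.63 and solve: k > (0.63·13 − 7)/(1 − 0.63) = 3.216.
The smallest integer exceeding 3.216 is 4, and checking k=4: (11)/(17) = 0.6471 > 0.63.

k = 4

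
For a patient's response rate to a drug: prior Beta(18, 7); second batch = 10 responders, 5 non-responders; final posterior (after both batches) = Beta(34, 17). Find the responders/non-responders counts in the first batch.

Sequential conjugate updates are equivalent to a single update on the pooled data, so total successes = posterior α − prior α and total failures = posterior β − prior β.
Total across both batches: 34−18=16 responders, 17−7=10 non-responders.
Subtract the second batch: 16−10=6 responders and 10−5=5 non-responders.

6 responders and 5 non-responders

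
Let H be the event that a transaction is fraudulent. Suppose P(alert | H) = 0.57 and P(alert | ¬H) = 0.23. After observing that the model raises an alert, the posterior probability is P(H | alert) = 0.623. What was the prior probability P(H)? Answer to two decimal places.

P(H) = 0.40

Bayes' rule in odds form gives O(H|E) = O(H)·[P(E|H)/P(E|¬H)], hence O(H) = O(H|E)/LR.
Posterior odds = 0.623/(1−0.623) = 1.6525. LR = 0.57/0.23 = 2.4783.
Prior odds = 1.6525/2.4783 = 0.6668, so P(H) = 0.6668/(1+0.6668) ≈ 0.40.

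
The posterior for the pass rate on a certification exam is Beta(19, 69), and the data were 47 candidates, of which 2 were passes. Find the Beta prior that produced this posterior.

Beta(17, 24)

Beta is conjugate to the binomial likelihood: posterior = Beta(α+s, β+f).
So α = 19 − 2 = 17 and β = 69 − 45 = 24.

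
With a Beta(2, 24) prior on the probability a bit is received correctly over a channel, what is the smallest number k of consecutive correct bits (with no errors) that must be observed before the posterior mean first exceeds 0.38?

After k correct bits and 0 errors the posterior is Beta(2+k, 24), with mean (2+k)/(2+24+k).
Set (2+k)/(26+k) > 0.38 and solve: k > (0.38·26 − 2)/(1 − 0.38) = 12.710.
The smallest integer exceeding 12.710 is 13.

k = 13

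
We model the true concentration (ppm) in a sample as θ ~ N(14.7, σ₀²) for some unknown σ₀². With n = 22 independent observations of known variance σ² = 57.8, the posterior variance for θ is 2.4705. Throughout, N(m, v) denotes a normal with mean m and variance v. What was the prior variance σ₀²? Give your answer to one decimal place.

For the Normal–Normal model with known σ², precisions add: τ_n = τ₀ + n/σ².
So 1/σ₀² = 1/2.4705 − 22/57.8 = 0.404776 − 0.380623 = 0.024153.
Hence σ₀² = 1/0.024153 ≈ 41.4.

σ₀² = 41.4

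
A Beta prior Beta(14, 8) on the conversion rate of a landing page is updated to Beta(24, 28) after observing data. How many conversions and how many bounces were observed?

10 conversions and 20 bounces

A Beta(α, β) prior with s successes and f failures in binomial data gives a Beta(α+s, β+f) posterior.
Match parameters: s=24−14=10, f=28−8=20.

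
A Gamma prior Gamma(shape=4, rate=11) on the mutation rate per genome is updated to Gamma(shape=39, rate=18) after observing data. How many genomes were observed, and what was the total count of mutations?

n = 7 genomes with total 35 mutations

Gamma–Poisson conjugacy: posterior shape = α + Σxᵢ, posterior rate = β + n.
Matching: Σxᵢ = 39 − 4 = 35 and n = 18 − 11 = 7.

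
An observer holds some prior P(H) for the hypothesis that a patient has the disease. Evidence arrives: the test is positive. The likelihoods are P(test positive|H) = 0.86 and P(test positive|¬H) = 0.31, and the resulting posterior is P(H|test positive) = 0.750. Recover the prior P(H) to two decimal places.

P(H) = 0.52

Bayes' rule in odds form gives O(H|E) = O(H)·[P(E|H)/P(E|¬H)], hence O(H) = O(H|E)/LR.
Posterior odds = 0.750/(1−0.750) = 3.0000. LR = 0.86/0.31 = 2.7742.
Prior odds = 3.0000/2.7742 = 1.0814, so P(H) = 1.0814/(1+1.0814) ≈ 0.52.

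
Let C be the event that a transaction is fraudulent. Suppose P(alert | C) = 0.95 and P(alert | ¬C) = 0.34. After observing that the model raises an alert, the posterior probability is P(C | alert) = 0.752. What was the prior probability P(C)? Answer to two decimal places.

Bayes' rule in odds form gives O(C|E) = O(C)·[P(E|C)/P(E|¬C)], hence O(C) = O(C|E)/LR.
Posterior odds = 0.752/(1−0.752) = 3.0323. LR = 0.95/0.34 = 2.7941.
Prior odds = 3.0323/2.7941 = 1.0853, so P(C) = 1.0853/(1+1.0853) ≈ 0.52.

P(C) = 0.52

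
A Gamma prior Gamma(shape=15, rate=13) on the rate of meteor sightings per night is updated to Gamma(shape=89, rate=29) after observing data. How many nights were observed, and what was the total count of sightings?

n = 16 nights with total 74 sightings

A Gamma(α, β) prior (rate parametrization) on a Poisson rate with n observations summing to S gives posterior Gamma(α+S, β+n).
Matching: Σxᵢ = 89 − 15 = 74 and n = 29 − 13 = 16.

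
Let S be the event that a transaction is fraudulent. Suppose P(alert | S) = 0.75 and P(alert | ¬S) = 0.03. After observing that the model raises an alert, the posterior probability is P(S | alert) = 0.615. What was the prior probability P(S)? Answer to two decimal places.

In odds form, posterior odds = prior odds × likelihood ratio, so prior odds = posterior odds ÷ LR.
Posterior odds = 0.615/(1−0.615) = 1.5974. LR = 0.75/0.03 = 25.0000.
Prior odds = 1.5974/25.0000 = 0.0639, so P(S) = 0.0639/(1+0.0639) ≈ 0.06.

P(S) = 0.06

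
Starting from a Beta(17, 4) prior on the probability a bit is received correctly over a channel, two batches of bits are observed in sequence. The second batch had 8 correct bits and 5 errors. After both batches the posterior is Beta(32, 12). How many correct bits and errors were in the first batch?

7 correct bits and 3 errors

Because Beta–binomial updating is additive in the counts, the combined data contributed (α_post−α_prior, β_post−β_prior) successes and failures.
Total across both batches: 32−17=15 correct bits, 12−4=8 errors.
Subtract the second batch: 15−8=7 correct bits and 8−5=3 errors.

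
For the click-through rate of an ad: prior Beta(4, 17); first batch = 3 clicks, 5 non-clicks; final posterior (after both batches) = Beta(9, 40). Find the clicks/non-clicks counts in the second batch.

Sequential conjugate updates are equivalent to a single update on the pooled data, so total successes = posterior α − prior α and total failures = posterior β − prior β.
Total across both batches: 9−4=5 clicks, 40−17=23 non-clicks.
Subtract the first batch: 5−3=2 clicks and 23−5=18 non-clicks.

2 clicks and 18 non-clicks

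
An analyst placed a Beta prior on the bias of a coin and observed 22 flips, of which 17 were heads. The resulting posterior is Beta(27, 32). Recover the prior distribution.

Under Beta–binomial conjugacy the posterior parameters are (α+s, β+f).
Subtract the data counts: 27−17=10, 32−5=27.

Beta(10, 27)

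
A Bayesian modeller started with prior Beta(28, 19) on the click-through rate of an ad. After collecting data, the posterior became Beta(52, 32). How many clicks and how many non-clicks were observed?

Beta is conjugate to the binomial likelihood: posterior = Beta(a+s, b+f).
So s = 52 − 28 = 24 and f = 32 − 19 = 13.

24 clicks and 13 non-clicks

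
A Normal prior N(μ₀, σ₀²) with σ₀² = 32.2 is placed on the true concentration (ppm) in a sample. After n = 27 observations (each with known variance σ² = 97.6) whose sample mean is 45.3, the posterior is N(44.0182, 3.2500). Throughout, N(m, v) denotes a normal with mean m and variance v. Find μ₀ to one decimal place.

μ₀ = 32.6

With known observation variance, the Normal–Normal posterior has precision τ_n = τ₀ + n/σ² and mean μ_n = (τ₀μ₀ + (n/σ²)x̄)/τ_n.
Here τ₀ = 1/32.2 = 0.031056 and τ_data = 27/97.6 = 0.276639, so τ_n = 0.307695.
Rearranging for μ₀: μ₀ = (μ_n·τ_n − τ_data·x̄)/τ₀ = (44.0182·0.307695 − 0.276639·45.3) / 0.031056 = 1.012433/0.031056 ≈ 32.6.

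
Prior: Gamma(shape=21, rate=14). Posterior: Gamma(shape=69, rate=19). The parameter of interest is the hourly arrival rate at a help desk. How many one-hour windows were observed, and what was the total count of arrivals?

Gamma–Poisson conjugacy: posterior shape = α + Σxᵢ, posterior rate = β + n.
Matching: Σxᵢ = 69 − 21 = 48 and n = 19 − 14 = 5.

n = 5 one-hour windows with total 48 arrivals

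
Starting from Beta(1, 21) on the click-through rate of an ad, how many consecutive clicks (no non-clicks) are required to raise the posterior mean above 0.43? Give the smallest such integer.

After k clicks and 0 non-clicks the posterior is Beta(1+k, 21), with mean (1+k)/(1+21+k).
Set (1+k)/(22+k) > 0.43 and solve: k > (0.43·22 − 1)/(1 − 0.43) = 14.842.
The smallest integer exceeding 14.842 is 15, and checking k=15: (16)/(37) = 0.4324 > 0.43.

k = 15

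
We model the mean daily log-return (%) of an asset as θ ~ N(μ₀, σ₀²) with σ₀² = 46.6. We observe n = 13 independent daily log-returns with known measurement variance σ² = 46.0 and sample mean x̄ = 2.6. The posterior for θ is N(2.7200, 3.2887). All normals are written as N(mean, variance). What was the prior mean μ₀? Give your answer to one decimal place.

With known observation variance, the Normal–Normal posterior has precision τ_n = τ₀ + n/σ² and mean μ_n = (τ₀μ₀ + (n/σ²)x̄)/τ_n.
Here τ₀ = 1/46.6 = 0.021459 and τ_data = 13/46.0 = 0.282609, so τ_n = 0.304068.
Rearranging for μ₀: μ₀ = (μ_n·τ_n − τ_data·x̄)/τ₀ = (2.7200·0.304068 − 0.282609·2.6) / 0.021459 = 0.092282/0.021459 ≈ 4.3.

μ₀ = 4.3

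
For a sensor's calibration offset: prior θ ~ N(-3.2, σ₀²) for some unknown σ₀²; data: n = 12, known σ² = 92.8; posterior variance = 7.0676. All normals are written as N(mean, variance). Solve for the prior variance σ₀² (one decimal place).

Posterior precision equals prior precision plus data precision: 1/σ_n² = 1/σ₀² + n/σ².
So 1/σ₀² = 1/7.0676 − 12/92.8 = 0.141491 − 0.129310 = 0.012181.
Hence σ₀² = 1/0.012181 ≈ 82.1.

σ₀² = 82.1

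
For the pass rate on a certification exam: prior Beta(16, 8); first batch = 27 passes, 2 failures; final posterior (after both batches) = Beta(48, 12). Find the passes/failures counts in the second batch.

5 passes and 2 failures

Sequential conjugate updates are equivalent to a single update on the pooled data, so total successes = posterior α − prior α and total failures = posterior β − prior β.
Total across both batches: 48−16=32 passes, 12−8=4 failures.
Subtract the first batch: 32−27=5 passes and 4−2=2 failures.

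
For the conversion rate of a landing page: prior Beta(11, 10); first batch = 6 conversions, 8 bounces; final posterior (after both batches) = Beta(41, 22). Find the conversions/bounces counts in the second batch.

24 conversions and 4 bounces

Because Beta–binomial updating is additive in the counts, the combined data contributed (α_post−α_prior, β_post−β_prior) successes and failures.
Total across both batches: 41−11=30 conversions, 22−10=12 bounces.
Subtract the first batch: 30−6=24 conversions and 12−8=4 bounces.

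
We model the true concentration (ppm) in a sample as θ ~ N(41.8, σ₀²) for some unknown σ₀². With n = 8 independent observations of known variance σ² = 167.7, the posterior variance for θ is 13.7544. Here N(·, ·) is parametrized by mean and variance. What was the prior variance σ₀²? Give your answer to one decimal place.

Posterior precision equals prior precision plus data precision: 1/σ_n² = 1/σ₀² + n/σ².
So 1/σ₀² = 1/13.7544 − 8/167.7 = 0.072704 − 0.047704 = 0.025000.
Hence σ₀² = 1/0.025000 ≈ 40.0.

σ₀² = 40.0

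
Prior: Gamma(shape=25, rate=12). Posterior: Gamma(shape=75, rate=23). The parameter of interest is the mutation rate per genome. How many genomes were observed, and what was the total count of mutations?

A Gamma(α, β) prior (rate parametrization) on a Poisson rate with n observations summing to S gives posterior Gamma(α+S, β+n).
Matching: Σxᵢ = 75 − 25 = 50 and n = 23 − 12 = 11.

n = 11 genomes with total 50 mutations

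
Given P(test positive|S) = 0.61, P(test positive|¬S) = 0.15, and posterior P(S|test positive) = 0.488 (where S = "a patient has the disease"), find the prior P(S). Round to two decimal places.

In odds form, posterior odds = prior odds × likelihood ratio, so prior odds = posterior odds ÷ LR.
Posterior odds = 0.488/(1−0.488) = 0.9531. LR = 0.61/0.15 = 4.0667.
Prior odds = 0.9531/4.0667 = 0.2344, so P(S) = 0.2344/(1+0.2344) ≈ 0.19.

P(S) = 0.19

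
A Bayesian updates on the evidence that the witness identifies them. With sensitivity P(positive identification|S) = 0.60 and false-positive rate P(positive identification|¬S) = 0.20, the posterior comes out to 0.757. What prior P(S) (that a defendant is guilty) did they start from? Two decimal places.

Bayes' rule in odds form gives O(S|E) = O(S)·[P(E|S)/P(E|¬S)], hence O(S) = O(S|E)/LR.
Posterior odds = 0.757/(1−0.757) = 3.1152. LR = 0.60/0.20 = 3.0000.
Prior odds = 3.1152/3.0000 = 1.0384, so P(S) = 1.0384/(1+1.0384) ≈ 0.51.

P(S) = 0.51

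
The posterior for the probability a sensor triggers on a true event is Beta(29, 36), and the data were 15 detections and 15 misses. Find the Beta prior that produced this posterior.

Beta is conjugate to the binomial likelihood: posterior = Beta(a+s, b+f).
So a = 29 − 15 = 14 and b = 36 − 15 = 21.

Beta(14, 21)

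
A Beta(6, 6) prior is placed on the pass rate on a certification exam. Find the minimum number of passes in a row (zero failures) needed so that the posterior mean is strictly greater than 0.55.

After k passes and 0 failures the posterior is Beta(6+k, 6), with mean (6+k)/(6+6+k).
Set (6+k)/(12+k) > 0.55 and solve: k > (0.55·12 − 6)/(1 − 0.55) = 1.333.
The smallest integer exceeding 1.333 is 2, and checking k=2: (8)/(14) = 0.5714 > 0.55.

k = 2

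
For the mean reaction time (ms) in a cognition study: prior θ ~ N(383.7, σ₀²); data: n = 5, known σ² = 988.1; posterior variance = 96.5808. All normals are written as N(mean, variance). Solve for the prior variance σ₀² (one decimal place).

σ₀² = 188.9

Posterior precision equals prior precision plus data precision: 1/σ_n² = 1/σ₀² + n/σ².
So 1/σ₀² = 1/96.5808 − 5/988.1 = 0.010354 − 0.005060 = 0.005294.
Hence σ₀² = 1/0.005294 ≈ 188.9.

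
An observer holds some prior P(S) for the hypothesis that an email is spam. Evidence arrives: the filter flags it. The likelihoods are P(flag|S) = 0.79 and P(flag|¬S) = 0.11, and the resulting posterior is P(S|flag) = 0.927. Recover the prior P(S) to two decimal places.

P(S) = 0.64

In odds form, posterior odds = prior odds × likelihood ratio, so prior odds = posterior odds ÷ LR.
Posterior odds = 0.927/(1−0.927) = 12.6986. LR = 0.79/0.11 = 7.1818.
Prior odds = 12.6986/7.1818 = 1.7682, so P(S) = 1.7682/(1+1.7682) ≈ 0.64.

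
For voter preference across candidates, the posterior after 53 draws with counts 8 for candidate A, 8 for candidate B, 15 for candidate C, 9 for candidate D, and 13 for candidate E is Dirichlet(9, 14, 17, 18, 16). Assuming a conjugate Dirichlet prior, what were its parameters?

For a Dirichlet(α) prior with multinomial counts c, the posterior is Dirichlet(α + c) componentwise.
Subtract each count from the matching posterior parameter: 9−8=1, 14−8=6, 17−15=2, 18−9=9, 16−13=3.

Dirichlet(1, 6, 2, 9, 3)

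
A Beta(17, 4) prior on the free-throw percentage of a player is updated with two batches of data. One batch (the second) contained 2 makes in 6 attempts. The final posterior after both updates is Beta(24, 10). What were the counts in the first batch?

Because Beta–binomial updating is additive in the counts, the combined data contributed (α_post−α_prior, β_post−β_prior) successes and failures.
Total across both batches: 24−17=7 makes, 10−4=6 misses.
Subtract the second batch: 7−2=5 makes and 6−4=2 misses.

5 makes and 2 misses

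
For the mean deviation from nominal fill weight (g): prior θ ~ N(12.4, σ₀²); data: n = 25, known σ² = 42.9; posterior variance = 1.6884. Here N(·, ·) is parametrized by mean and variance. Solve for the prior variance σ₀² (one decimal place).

σ₀² = 105.0

Posterior precision equals prior precision plus data precision: 1/σ_n² = 1/σ₀² + n/σ².
So 1/σ₀² = 1/1.6884 − 25/42.9 = 0.592277 − 0.582751 = 0.009526.
Hence σ₀² = 1/0.009526 ≈ 105.0.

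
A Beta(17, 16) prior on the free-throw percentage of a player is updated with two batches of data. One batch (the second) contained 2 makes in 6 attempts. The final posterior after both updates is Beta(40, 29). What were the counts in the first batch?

Because Beta–binomial updating is additive in the counts, the combined data contributed (α_post−α_prior, β_post−β_prior) successes and failures.
Total across both batches: 40−17=23 makes, 29−16=13 misses.
Subtract the second batch: 23−2=21 makes and 13−4=9 misses.

21 makes and 9 misses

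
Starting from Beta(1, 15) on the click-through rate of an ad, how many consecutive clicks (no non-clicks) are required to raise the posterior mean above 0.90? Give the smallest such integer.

k = 135

After k clicks and 0 non-clicks the posterior is Beta(1+k, 15), with mean (1+k)/(1+15+k).
Set (1+k)/(16+k) > 0.90 and solve: k > (0.90·16 − 1)/(1 − 0.90) = 134.000.
The smallest integer exceeding 134.000 is 135, and checking k=135: (136)/(151) = 0.9007 > 0.90.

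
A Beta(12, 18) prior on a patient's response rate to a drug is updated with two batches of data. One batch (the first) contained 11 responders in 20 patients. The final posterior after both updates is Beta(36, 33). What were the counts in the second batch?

13 responders and 6 non-responders

Sequential conjugate updates are equivalent to a single update on the pooled data, so total successes = posterior α − prior α and total failures = posterior β − prior β.
Total across both batches: 36−12=24 responders, 33−18=15 non-responders.
Subtract the first batch: 24−11=13 responders and 15−9=6 non-responders.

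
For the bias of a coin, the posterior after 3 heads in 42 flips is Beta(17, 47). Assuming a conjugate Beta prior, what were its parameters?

Under Beta–binomial conjugacy the posterior parameters are (α+s, β+f).
So α = 17 − 3 = 14 and β = 47 − 39 = 8.

Beta(14, 8)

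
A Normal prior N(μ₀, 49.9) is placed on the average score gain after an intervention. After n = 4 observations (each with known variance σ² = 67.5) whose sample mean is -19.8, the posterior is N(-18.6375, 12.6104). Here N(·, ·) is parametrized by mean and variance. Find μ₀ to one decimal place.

μ₀ = -15.2

With known observation variance, the Normal–Normal posterior has precision τ_n = τ₀ + n/σ² and mean μ_n = (τ₀μ₀ + (n/σ²)x̄)/τ_n.
Here τ₀ = 1/49.9 = 0.020040 and τ_data = 4/67.5 = 0.059259, so τ_n = 0.079299.
Rearranging for μ₀: μ₀ = (μ_n·τ_n − τ_data·x̄)/τ₀ = (-18.6375·0.079299 − 0.059259·-19.8) / 0.020040 = -0.304607/0.020040 ≈ -15.2.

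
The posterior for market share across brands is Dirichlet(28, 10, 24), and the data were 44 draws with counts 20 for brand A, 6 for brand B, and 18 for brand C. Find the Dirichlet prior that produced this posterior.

Dirichlet(8, 4, 6)

For a Dirichlet(α) prior with multinomial counts c, the posterior is Dirichlet(α + c) componentwise.
Subtract each count from the matching posterior parameter: 28−20=8, 10−6=4, 24−18=6.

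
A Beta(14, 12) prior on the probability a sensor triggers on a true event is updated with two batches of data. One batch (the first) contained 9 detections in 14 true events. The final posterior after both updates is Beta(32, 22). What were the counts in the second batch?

Sequential conjugate updates are equivalent to a single update on the pooled data, so total successes = posterior α − prior α and total failures = posterior β − prior β.
Total across both batches: 32−14=18 detections, 22−12=10 misses.
Subtract the first batch: 18−9=9 detections and 10−5=5 misses.

9 detections and 5 misses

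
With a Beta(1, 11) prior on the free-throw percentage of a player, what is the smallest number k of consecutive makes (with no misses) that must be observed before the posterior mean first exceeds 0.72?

After k makes and 0 misses the posterior is Beta(1+k, 11), with mean (1+k)/(1+11+k).
Set (1+k)/(12+k) > 0.72 and solve: k > (0.72·12 − 1)/(1 − 0.72) = 27.286.
The smallest integer exceeding 27.286 is 28, and checking k=28: (29)/(40) = 0.7250 > 0.72.

k = 28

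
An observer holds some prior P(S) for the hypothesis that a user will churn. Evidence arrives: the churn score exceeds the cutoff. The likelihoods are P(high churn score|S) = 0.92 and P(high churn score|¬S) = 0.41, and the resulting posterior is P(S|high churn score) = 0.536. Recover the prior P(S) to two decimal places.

P(S) = 0.34

In odds form, posterior odds = prior odds × likelihood ratio, so prior odds = posterior odds ÷ LR.
Posterior odds = 0.536/(1−0.536) = 1.1552. LR = 0.92/0.41 = 2.2439.
Prior odds = 1.1552/2.2439 = 0.5148, so P(S) = 0.5148/(1+0.5148) ≈ 0.34.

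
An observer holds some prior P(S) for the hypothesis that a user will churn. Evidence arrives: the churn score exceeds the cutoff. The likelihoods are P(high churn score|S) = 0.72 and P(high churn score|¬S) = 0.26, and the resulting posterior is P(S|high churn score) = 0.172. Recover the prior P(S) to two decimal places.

Bayes' rule in odds form gives O(S|E) = O(S)·[P(E|S)/P(E|¬S)], hence O(S) = O(S|E)/LR.
Posterior odds = 0.172/(1−0.172) = 0.2077. LR = 0.72/0.26 = 2.7692.
Prior odds = 0.2077/2.7692 = 0.0750, so P(S) = 0.0750/(1+0.0750) ≈ 0.07.

P(S) = 0.07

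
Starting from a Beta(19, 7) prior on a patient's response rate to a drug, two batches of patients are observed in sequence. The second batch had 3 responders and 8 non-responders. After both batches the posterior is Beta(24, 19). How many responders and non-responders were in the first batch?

2 responders and 4 non-responders

Sequential conjugate updates are equivalent to a single update on the pooled data, so total successes = posterior α − prior α and total failures = posterior β − prior β.
Total across both batches: 24−19=5 responders, 19−7=12 non-responders.
Subtract the second batch: 5−3=2 responders and 12−8=4 non-responders.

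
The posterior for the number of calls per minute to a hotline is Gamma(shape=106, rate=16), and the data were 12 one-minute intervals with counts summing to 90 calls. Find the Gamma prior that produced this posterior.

Gamma–Poisson conjugacy: posterior shape = α + Σxᵢ, posterior rate = β + n.
So α = 106 − 90 = 16 and β = 16 − 12 = 4.

Gamma(shape=16, rate=4)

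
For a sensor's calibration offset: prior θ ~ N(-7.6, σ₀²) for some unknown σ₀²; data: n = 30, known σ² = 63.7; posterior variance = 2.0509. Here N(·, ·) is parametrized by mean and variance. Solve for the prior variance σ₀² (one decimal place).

Posterior precision equals prior precision plus data precision: 1/σ_n² = 1/σ₀² + n/σ².
So 1/σ₀² = 1/2.0509 − 30/63.7 = 0.487591 − 0.470958 = 0.016633.
Hence σ₀² = 1/0.016633 ≈ 60.1.

σ₀² = 60.1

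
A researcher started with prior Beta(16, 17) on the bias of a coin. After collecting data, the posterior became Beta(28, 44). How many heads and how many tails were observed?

A Beta(a, b) prior with s successes and f failures in binomial data gives a Beta(a+s, b+f) posterior.
Match parameters: s=28−16=12, f=44−17=27.

12 heads and 27 tails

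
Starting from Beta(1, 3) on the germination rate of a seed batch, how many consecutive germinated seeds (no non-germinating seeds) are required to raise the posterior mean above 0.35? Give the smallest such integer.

After k germinated seeds and 0 non-germinating seeds the posterior is Beta(1+k, 3), with mean (1+k)/(1+3+k).
Set (1+k)/(4+k) > 0.35 and solve: k > (0.35·4 − 1)/(1 − 0.35) = 0.615.
The smallest integer exceeding 0.615 is 1.

k = 1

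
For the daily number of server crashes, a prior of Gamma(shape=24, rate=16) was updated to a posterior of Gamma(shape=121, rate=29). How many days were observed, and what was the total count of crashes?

Gamma–Poisson conjugacy: posterior shape = α + Σxᵢ, posterior rate = β + n.
Matching: Σxᵢ = 121 − 24 = 97 and n = 29 − 16 = 13.

n = 13 days with total 97 crashes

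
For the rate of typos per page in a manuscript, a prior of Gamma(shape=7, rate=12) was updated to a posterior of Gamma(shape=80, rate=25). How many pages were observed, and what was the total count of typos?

A Gamma(α, β) prior (rate parametrization) on a Poisson rate with n observations summing to S gives posterior Gamma(α+S, β+n).
Matching: Σxᵢ = 80 − 7 = 73 and n = 25 − 12 = 13.

n = 13 pages with total 73 typos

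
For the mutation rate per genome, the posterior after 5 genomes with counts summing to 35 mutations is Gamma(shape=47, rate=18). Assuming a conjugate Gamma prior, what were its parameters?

Gamma(shape=12, rate=13)

Gamma–Poisson conjugacy: posterior shape = α + Σxᵢ, posterior rate = β + n.
So α = 47 − 35 = 12 and β = 18 − 5 = 13.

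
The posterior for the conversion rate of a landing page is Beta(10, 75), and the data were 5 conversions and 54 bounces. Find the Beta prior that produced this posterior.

A Beta(α, β) prior with s successes and f failures in binomial data gives a Beta(α+s, β+f) posterior.
So α = 10 − 5 = 5 and β = 75 − 54 = 21.

Beta(5, 21)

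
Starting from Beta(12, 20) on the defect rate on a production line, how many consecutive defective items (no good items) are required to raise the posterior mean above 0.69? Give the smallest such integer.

After k defective items and 0 good items the posterior is Beta(12+k, 20), with mean (12+k)/(12+20+k).
Set (12+k)/(32+k) > 0.69 and solve: k > (0.69·32 − 12)/(1 − 0.69) = 32.516.
The smallest integer exceeding 32.516 is 33.

k = 33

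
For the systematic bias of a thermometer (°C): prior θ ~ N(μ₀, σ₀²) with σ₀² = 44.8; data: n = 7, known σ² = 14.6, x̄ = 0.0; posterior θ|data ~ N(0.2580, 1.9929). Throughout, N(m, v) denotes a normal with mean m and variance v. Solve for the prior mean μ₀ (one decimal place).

With known observation variance, the Normal–Normal posterior has precision τ_n = τ₀ + n/σ² and mean μ_n = (τ₀μ₀ + (n/σ²)x̄)/τ_n.
Here τ₀ = 1/44.8 = 0.022321 and τ_data = 7/14.6 = 0.479452, so τ_n = 0.501773.
Rearranging for μ₀: μ₀ = (μ_n·τ_n − τ_data·x̄)/τ₀ = (0.2580·0.501773 − 0.479452·0.0) / 0.022321 = 0.129457/0.022321 ≈ 5.8.

μ₀ = 5.8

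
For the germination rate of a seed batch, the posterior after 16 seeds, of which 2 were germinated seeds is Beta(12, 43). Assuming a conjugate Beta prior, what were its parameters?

Beta(10, 29)

A Beta(α, β) prior with s successes and f failures in binomial data gives a Beta(α+s, β+f) posterior.
So α = 12 − 2 = 10 and β = 43 − 14 = 29.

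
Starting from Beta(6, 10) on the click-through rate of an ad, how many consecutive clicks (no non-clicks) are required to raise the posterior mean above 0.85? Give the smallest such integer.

k = 51

After k clicks and 0 non-clicks the posterior is Beta(6+k, 10), with mean (6+k)/(6+10+k).
Set (6+k)/(16+k) > 0.85 and solve: k > (0.85·16 − 6)/(1 − 0.85) = 50.667.
The smallest integer exceeding 50.667 is 51, and checking k=51: (57)/(67) = 0.8507 > 0.85.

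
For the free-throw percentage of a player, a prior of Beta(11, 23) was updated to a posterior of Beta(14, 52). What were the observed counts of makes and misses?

3 makes and 29 misses

Under Beta–binomial conjugacy the posterior parameters are (a+s, b+f).
Match parameters: s=14−11=3, f=52−23=29.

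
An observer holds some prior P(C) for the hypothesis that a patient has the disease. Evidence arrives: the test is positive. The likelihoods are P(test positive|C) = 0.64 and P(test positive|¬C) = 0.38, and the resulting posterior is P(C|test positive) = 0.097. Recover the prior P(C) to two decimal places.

Bayes' rule in odds form gives O(C|E) = O(C)·[P(E|C)/P(E|¬C)], hence O(C) = O(C|E)/LR.
Posterior odds = 0.097/(1−0.097) = 0.1074. LR = 0.64/0.38 = 1.6842.
Prior odds = 0.1074/1.6842 = 0.0638, so P(C) = 0.0638/(1+0.0638) ≈ 0.06.

P(C) = 0.06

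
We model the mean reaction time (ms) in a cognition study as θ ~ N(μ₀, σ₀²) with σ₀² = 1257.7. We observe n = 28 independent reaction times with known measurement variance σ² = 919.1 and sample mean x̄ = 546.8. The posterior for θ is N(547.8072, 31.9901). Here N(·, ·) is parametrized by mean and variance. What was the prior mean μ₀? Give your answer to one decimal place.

μ₀ = 586.4

The posterior mean is a precision-weighted average: μ_n = (τ₀μ₀ + τ_data·x̄)/(τ₀+τ_data), with τ₀=1/σ₀² and τ_data=n/σ².
Here τ₀ = 1/1257.7 = 0.000795 and τ_data = 28/919.1 = 0.030465, so τ_n = 0.031260.
Rearranging for μ₀: μ₀ = (μ_n·τ_n − τ_data·x̄)/τ₀ = (547.8072·0.031260 − 0.030465·546.8) / 0.000795 = 0.466191/0.000795 ≈ 586.4.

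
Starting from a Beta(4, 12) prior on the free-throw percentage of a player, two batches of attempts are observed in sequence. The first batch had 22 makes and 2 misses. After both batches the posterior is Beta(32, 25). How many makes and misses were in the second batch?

6 makes and 11 misses

Because Beta–binomial updating is additive in the counts, the combined data contributed (α_post−α_prior, β_post−β_prior) successes and failures.
Total across both batches: 32−4=28 makes, 25−12=13 misses.
Subtract the first batch: 28−22=6 makes and 13−2=11 misses.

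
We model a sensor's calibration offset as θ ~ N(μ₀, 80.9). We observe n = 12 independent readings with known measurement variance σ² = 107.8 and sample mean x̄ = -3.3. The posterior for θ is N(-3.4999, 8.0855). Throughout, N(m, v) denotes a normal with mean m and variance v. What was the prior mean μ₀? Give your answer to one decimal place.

μ₀ = -5.3

With known observation variance, the Normal–Normal posterior has precision τ_n = τ₀ + n/σ² and mean μ_n = (τ₀μ₀ + (n/σ²)x̄)/τ_n.
Here τ₀ = 1/80.9 = 0.012361 and τ_data = 12/107.8 = 0.111317, so τ_n = 0.123678.
Rearranging for μ₀: μ₀ = (μ_n·τ_n − τ_data·x̄)/τ₀ = (-3.4999·0.123678 − 0.111317·-3.3) / 0.012361 = -0.065515/0.012361 ≈ -5.3.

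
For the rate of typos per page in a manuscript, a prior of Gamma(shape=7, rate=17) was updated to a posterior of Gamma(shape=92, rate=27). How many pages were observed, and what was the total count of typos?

n = 10 pages with total 85 typos

Gamma–Poisson conjugacy: posterior shape = α + Σxᵢ, posterior rate = β + n.
Matching: Σxᵢ = 92 − 7 = 85 and n = 27 − 17 = 10.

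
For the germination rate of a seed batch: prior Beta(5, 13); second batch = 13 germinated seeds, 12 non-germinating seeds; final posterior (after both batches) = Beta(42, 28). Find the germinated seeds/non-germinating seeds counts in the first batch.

Because Beta–binomial updating is additive in the counts, the combined data contributed (α_post−α_prior, β_post−β_prior) successes and failures.
Total across both batches: 42−5=37 germinated seeds, 28−13=15 non-germinating seeds.
Subtract the second batch: 37−13=24 germinated seeds and 15−12=3 non-germinating seeds.

24 germinated seeds and 3 non-germinating seeds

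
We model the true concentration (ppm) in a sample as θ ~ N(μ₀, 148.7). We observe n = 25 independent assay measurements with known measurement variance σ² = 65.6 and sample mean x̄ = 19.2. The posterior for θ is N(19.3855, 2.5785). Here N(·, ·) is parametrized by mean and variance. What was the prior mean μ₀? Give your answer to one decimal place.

μ₀ = 29.9

With known observation variance, the Normal–Normal posterior has precision τ_n = τ₀ + n/σ² and mean μ_n = (τ₀μ₀ + (n/σ²)x̄)/τ_n.
Here τ₀ = 1/148.7 = 0.006725 and τ_data = 25/65.6 = 0.381098, so τ_n = 0.387823.
Rearranging for μ₀: μ₀ = (μ_n·τ_n − τ_data·x̄)/τ₀ = (19.3855·0.387823 − 0.381098·19.2) / 0.006725 = 0.201061/0.006725 ≈ 29.9.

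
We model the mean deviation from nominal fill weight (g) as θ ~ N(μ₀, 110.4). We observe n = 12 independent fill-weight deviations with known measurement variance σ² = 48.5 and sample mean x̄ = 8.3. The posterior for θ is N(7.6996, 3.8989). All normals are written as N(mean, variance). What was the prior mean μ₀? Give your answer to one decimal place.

μ₀ = -8.7

The posterior mean is a precision-weighted average: μ_n = (τ₀μ₀ + τ_data·x̄)/(τ₀+τ_data), with τ₀=1/σ₀² and τ_data=n/σ².
Here τ₀ = 1/110.4 = 0.009058 and τ_data = 12/48.5 = 0.247423, so τ_n = 0.256481.
Rearranging for μ₀: μ₀ = (μ_n·τ_n − τ_data·x̄)/τ₀ = (7.6996·0.256481 − 0.247423·8.3) / 0.009058 = -0.078810/0.009058 ≈ -8.7.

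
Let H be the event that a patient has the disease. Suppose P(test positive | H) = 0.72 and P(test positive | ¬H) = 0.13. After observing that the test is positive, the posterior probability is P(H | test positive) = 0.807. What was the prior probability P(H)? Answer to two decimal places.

In odds form, posterior odds = prior odds × likelihood ratio, so prior odds = posterior odds ÷ LR.
Posterior odds = 0.807/(1−0.807) = 4.1813. LR = 0.72/0.13 = 5.5385.
Prior odds = 4.1813/5.5385 = 0.7550, so P(H) = 0.7550/(1+0.7550) ≈ 0.43.

P(H) = 0.43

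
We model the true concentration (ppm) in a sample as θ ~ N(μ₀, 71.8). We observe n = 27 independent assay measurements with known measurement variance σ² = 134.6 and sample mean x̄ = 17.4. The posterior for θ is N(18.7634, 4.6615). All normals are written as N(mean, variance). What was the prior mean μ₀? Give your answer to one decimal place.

μ₀ = 38.4

With known observation variance, the Normal–Normal posterior has precision τ_n = τ₀ + n/σ² and mean μ_n = (τ₀μ₀ + (n/σ²)x̄)/τ_n.
Here τ₀ = 1/71.8 = 0.013928 and τ_data = 27/134.6 = 0.200594, so τ_n = 0.214522.
Rearranging for μ₀: μ₀ = (μ_n·τ_n − τ_data·x̄)/τ₀ = (18.7634·0.214522 − 0.200594·17.4) / 0.013928 = 0.534826/0.013928 ≈ 38.4.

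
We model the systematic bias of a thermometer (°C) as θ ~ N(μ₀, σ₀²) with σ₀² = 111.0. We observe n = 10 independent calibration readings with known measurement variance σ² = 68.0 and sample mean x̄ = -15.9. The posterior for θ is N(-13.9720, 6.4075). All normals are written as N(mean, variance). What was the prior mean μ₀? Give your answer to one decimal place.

With known observation variance, the Normal–Normal posterior has precision τ_n = τ₀ + n/σ² and mean μ_n = (τ₀μ₀ + (n/σ²)x̄)/τ_n.
Here τ₀ = 1/111.0 = 0.009009 and τ_data = 10/68.0 = 0.147059, so τ_n = 0.156068.
Rearranging for μ₀: μ₀ = (μ_n·τ_n − τ_data·x̄)/τ₀ = (-13.9720·0.156068 − 0.147059·-15.9) / 0.009009 = 0.157656/0.009009 ≈ 17.5.

μ₀ = 17.5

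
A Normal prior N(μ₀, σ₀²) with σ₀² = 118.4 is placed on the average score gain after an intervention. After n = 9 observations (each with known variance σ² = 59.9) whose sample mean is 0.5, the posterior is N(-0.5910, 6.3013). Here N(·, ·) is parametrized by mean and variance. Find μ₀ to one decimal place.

With known observation variance, the Normal–Normal posterior has precision τ_n = τ₀ + n/σ² and mean μ_n = (τ₀μ₀ + (n/σ²)x̄)/τ_n.
Here τ₀ = 1/118.4 = 0.008446 and τ_data = 9/59.9 = 0.150250, so τ_n = 0.158696.
Rearranging for μ₀: μ₀ = (μ_n·τ_n − τ_data·x̄)/τ₀ = (-0.5910·0.158696 − 0.150250·0.5) / 0.008446 = -0.168914/0.008446 ≈ -20.0.

μ₀ = -20.0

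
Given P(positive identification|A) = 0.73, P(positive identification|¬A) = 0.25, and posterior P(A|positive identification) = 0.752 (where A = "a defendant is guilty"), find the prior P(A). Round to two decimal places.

Bayes' rule in odds form gives O(A|E) = O(A)·[P(E|A)/P(E|¬A)], hence O(A) = O(A|E)/LR.
Posterior odds = 0.752/(1−0.752) = 3.0323. LR = 0.73/0.25 = 2.9200.
Prior odds = 3.0323/2.9200 = 1.0385, so P(A) = 1.0385/(1+1.0385) ≈ 0.51.

P(A) = 0.51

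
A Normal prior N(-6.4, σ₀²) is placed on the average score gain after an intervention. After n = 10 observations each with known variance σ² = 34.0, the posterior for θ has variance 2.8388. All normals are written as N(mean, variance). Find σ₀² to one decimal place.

σ₀² = 17.2

For the Normal–Normal model with known σ², precisions add: τ_n = τ₀ + n/σ².
So 1/σ₀² = 1/2.8388 − 10/34.0 = 0.352262 − 0.294118 = 0.058144.
Hence σ₀² = 1/0.058144 ≈ 17.2.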